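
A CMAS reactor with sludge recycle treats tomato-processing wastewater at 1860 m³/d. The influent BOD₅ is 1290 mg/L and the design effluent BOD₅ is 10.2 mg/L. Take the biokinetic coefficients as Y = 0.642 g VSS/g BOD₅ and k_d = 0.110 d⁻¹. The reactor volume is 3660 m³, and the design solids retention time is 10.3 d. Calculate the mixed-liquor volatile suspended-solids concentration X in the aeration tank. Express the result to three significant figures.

X ≈ 2020 mg/L

Solving the biomass balance for X: X = Y Q (S₀−S) θ_c / [V (1+k_d θ_c)] = 0.642 × 1860 × (1290 − 10.2) × 10.3 / [3660 × (1 + 0.110 × 10.3)] = 2016 mg/L.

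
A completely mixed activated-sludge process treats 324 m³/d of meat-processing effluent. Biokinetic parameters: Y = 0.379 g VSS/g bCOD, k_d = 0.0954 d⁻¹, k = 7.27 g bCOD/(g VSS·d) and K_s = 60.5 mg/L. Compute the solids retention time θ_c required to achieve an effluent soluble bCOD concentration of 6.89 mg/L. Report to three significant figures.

From 1/θ_c = Y·k·S/(K_s + S) − k_d: Y·k·S/(K_s+S) = 0.379 × 7.27 × 6.89 / (60.5 + 6.89) = 0.2817 d⁻¹.
Then 1/θ_c = μ − k_d = 0.2817 − 0.0954 = 0.1863 d⁻¹, giving θ_c = 5.367 d.

θ_c ≈ 5.37 d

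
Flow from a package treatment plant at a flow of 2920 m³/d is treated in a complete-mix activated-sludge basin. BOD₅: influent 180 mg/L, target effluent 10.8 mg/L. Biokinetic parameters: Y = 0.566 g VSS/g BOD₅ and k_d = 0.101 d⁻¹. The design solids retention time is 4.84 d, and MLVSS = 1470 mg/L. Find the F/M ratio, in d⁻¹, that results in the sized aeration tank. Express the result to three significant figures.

From the SRT design equation V = Y Q (S₀−S) θ_c / [X (1 + k_d θ_c)] = 0.566 × 2920 × (180 − 10.8) × 4.84 / [1470 × (1 + 0.101 × 4.84)] = 1.35×10^6 / 2189 = 618.4 m³.
F/M = Q·S₀ / (V·X) = 2920 × 180 / (618.4 × 1470) = 0.5782 g BOD₅·(g VSS·d)⁻¹.

F/M ≈ 0.578 d⁻¹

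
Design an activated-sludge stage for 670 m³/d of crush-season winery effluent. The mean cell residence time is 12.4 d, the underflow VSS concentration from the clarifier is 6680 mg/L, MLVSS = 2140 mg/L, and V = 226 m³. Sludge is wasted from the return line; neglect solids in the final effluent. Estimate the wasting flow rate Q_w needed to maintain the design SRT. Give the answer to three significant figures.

θ_c = V·X/(Q_w·X_r) when wasting from the recycle, so Q_w = V·X/(θ_c·X_r) = 226.0 × 2140 / (12.4 × 6680) = 5.839 m³/d.

Q_w ≈ 5.84 m³/d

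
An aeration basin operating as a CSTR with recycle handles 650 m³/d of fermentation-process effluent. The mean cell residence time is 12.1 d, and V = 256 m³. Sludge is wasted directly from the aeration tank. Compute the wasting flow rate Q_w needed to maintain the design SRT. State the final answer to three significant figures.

Q_w ≈ 21.2 m³/d

Wasting from the aeration tank: Q_w = V / θ_c = 256.0 / 12.1 = 21.16 m³/d.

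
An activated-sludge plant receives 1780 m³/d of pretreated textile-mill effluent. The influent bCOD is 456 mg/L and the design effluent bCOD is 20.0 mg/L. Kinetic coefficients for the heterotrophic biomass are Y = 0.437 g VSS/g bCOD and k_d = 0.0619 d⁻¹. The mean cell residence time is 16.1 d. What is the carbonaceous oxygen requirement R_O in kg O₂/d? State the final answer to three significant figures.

Correct the yield for decay: Y_obs = Y/(1 + k_d θ_c) = 0.437 / (1 + 0.0619 × 16.1) = 0.437 / 1.997 = 0.2189.
Substrate removed = Q·(S₀ − S) = 1780 m³/d × (456 − 20.0) g/m³ = 7.76×10^5 g/d = 776.1 kg/d.
Biomass synthesised: P_X = Y_obs × 776.1 = 169.9 kg VSS/d.
R_O = Q·ΔS − 1.42 P_X = 776.1 − 241.2 = 534.9 kg O₂/d.

R_O ≈ 535 kg O₂/d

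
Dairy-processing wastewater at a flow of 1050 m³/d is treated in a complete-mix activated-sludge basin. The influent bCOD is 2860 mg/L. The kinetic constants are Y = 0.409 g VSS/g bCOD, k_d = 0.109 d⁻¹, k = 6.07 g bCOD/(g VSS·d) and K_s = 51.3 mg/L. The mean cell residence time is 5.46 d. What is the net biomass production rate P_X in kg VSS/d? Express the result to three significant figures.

Effluent substrate depends only on kinetics and SRT: S = K_s(1 + k_d θ_c) / [θ_c(Yk − k_d) − 1] = 51.3 × (1 + 0.109 × 5.46) / [5.46 × (0.409 × 6.07 − 0.109) − 1] = 81.83 / 11.96 = 6.842 mg/L.
Observed yield with endogenous decay: Y_obs = Y / (1 + k_d·θ_c) = 0.409 / (1 + 0.109 × 5.46) = 0.409 / 1.595 = 0.2564 g VSS/g bCOD.
Mass of bCOD removed per day: Q(S₀ − S) = 1050 × 2853 g/m³ = 2996 kg/d.
Biomass produced: P_X = Y_obs·Q·ΔS = 0.2564 × 2996 ≈ 768.1 kg VSS/d.

P_X ≈ 768 kg VSS/d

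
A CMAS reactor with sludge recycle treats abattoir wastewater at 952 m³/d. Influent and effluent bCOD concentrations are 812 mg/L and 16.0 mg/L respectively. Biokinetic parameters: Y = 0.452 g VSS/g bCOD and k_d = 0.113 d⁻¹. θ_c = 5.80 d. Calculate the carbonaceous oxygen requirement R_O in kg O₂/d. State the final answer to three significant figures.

Correct the yield for decay: Y_obs = Y/(1 + k_d θ_c) = 0.452 / (1 + 0.113 × 5.80) = 0.452 / 1.655 = 0.2730.
Mass of bCOD removed per day: Q(S₀ − S) = 952 × 796.0 g/m³ = 757.8 kg/d.
Biomass synthesised: P_X = Y_obs × 757.8 = 206.9 kg VSS/d.
R_O = Q·(S₀ − S) − 1.42·P_X = 757.8 − 1.42 × 206.9 = 464.0 kg O₂/d.

R_O ≈ 464 kg O₂/d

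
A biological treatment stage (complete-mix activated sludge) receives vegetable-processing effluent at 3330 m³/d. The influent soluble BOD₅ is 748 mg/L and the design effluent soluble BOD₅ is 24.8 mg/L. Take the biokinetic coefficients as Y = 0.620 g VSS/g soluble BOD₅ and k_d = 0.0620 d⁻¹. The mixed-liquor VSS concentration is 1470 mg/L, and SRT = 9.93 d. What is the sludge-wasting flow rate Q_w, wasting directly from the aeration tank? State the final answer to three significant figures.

Q_w ≈ 629 m³/d

Steady-state biomass mass balance: V·X·(1 + k_d·θ_c) = Y·Q·(S₀ − S)·θ_c, so V = 0.620 × 3330 × (748 − 24.8) × 9.93 / [1470 × (1 + 0.0620 × 9.93)] = 1.48×10^7 / 2375 = 6243 m³.
With mixed-liquor wasting, θ_c = V/Q_w, so Q_w = V/θ_c = 6243/9.93 = 628.7 m³/d.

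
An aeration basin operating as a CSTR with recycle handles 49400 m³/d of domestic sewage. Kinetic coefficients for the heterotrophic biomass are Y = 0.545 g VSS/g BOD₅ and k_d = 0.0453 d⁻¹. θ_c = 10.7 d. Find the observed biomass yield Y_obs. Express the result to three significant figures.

Y_obs ≈ 0.367 g VSS/g BOD₅

Y_obs = Y / (1 + k_d θ_c) = 0.545 / (1 + 0.0453 × 10.7) = 0.545 / 1.485 = 0.3671.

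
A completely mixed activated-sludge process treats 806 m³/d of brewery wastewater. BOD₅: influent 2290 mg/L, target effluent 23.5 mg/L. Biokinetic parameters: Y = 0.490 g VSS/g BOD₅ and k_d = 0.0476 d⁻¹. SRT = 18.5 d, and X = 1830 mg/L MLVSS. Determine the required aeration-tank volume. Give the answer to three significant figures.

V ≈ 4810 m³

Rearranging the biomass balance for a CMAS with decay, V = Y·Q·ΔS·θ_c / [X·(1+k_d θ_c)] = 0.490 × 806 × (2290 − 23.5) × 18.5 / [1830 × (1 + 0.0476 × 18.5)] = 1.66×10^7 / 3441 = 4812 m³.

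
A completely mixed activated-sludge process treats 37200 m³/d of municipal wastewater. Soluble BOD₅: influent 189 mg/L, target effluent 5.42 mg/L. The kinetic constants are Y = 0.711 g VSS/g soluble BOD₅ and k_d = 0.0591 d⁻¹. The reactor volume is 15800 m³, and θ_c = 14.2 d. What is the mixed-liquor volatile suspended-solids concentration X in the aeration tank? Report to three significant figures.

X ≈ 2370 mg/L

X = Y·Q·ΔS·θ_c / [V·(1 + k_d θ_c)] = 0.711 × 37200 × (189 − 5.42) × 14.2 / [15800 × (1 + 0.0591 × 14.2)] = 2373 mg/L.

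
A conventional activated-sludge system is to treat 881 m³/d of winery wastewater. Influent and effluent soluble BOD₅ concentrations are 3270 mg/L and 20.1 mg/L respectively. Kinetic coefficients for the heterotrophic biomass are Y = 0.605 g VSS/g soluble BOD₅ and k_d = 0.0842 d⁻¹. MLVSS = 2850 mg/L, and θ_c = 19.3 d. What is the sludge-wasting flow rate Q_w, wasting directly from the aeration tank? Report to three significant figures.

Steady-state biomass mass balance: V·X·(1 + k_d·θ_c) = Y·Q·(S₀ − S)·θ_c, so V = 0.605 × 881 × (3270 − 20.1) × 19.3 / [2850 × (1 + 0.0842 × 19.3)] = 3.34×10^7 / 7481 = 4469 m³.
For wasting at MLVSS concentration, Q_w = V/θ_c = 4469/19.3 = 231.5 m³/d.

Q_w ≈ 232 m³/d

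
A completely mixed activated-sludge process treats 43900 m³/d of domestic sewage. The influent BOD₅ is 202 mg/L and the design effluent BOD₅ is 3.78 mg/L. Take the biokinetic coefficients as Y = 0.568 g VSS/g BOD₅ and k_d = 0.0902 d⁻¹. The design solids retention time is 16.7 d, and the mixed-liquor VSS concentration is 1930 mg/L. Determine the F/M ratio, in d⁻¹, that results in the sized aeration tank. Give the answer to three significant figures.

F/M ≈ 0.269 d⁻¹

Rearranging the biomass balance for a CMAS with decay, V = Y·Q·ΔS·θ_c / [X·(1+k_d θ_c)] = 0.568 × 43900 × (202 − 3.78) × 16.7 / [1930 × (1 + 0.0902 × 16.7)] = 8.25×10^7 / 4837 = 17064 m³.
F/M = applied load / biomass = Q·S₀/(V·X) = 43900 × 202 / (17064 × 1930) = 0.2693 d⁻¹.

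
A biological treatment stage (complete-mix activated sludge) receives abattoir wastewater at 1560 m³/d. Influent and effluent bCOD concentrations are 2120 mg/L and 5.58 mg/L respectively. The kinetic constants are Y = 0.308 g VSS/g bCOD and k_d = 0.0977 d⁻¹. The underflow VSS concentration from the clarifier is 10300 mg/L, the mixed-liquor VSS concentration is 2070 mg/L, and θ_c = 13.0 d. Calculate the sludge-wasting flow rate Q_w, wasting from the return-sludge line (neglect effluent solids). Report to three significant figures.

Steady-state biomass mass balance: V·X·(1 + k_d·θ_c) = Y·Q·(S₀ − S)·θ_c, so V = 0.308 × 1560 × (2120 − 5.58) × 13.0 / [2070 × (1 + 0.0977 × 13.0)] = 1.32×10^7 / 4699 = 2811 m³.
Wasting from the return line (neglecting effluent solids): Q_w = V·X / (θ_c·X_r) = 2811 × 2070 / (13.0 × 10300) = 43.45 m³/d.

Q_w ≈ 43.4 m³/d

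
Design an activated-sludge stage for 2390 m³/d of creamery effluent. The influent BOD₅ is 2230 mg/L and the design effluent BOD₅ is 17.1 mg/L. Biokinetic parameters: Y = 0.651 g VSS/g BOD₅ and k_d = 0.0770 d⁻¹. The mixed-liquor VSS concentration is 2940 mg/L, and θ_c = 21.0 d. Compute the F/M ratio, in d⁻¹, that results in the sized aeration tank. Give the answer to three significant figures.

F/M ≈ 0.193 d⁻¹

Steady-state biomass mass balance: V·X·(1 + k_d·θ_c) = Y·Q·(S₀ − S)·θ_c, so V = 0.651 × 2390 × (2230 − 17.1) × 21.0 / [2940 × (1 + 0.0770 × 21.0)] = 7.23×10^7 / 7694 = 9397 m³.
Food-to-microorganism ratio F/M = Q S₀ / (V X) = 2390 × 2230 / (9397 × 2940) = 0.1929 d⁻¹.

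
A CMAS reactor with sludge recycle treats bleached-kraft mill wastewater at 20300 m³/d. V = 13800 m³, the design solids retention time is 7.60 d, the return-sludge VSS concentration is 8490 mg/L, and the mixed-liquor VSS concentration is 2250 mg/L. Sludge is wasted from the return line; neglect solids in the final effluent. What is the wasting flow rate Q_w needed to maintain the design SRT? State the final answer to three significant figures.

Wasting from the return line (neglecting effluent solids): Q_w = V·X / (θ_c·X_r) = 13800 × 2250 / (7.60 × 8490) = 481.2 m³/d.

Q_w ≈ 481 m³/d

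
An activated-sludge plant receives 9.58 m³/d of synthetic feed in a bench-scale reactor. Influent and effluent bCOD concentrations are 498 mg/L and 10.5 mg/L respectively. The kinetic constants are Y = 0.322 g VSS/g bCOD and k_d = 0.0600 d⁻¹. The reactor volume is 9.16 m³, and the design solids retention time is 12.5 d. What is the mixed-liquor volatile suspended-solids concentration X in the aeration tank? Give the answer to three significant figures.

X ≈ 1170 mg/L

X = Y·Q·ΔS·θ_c / [V·(1 + k_d θ_c)] = 0.322 × 9.58 × (498 − 10.5) × 12.5 / [9.16 × (1 + 0.0600 × 12.5)] = 1173 mg/L.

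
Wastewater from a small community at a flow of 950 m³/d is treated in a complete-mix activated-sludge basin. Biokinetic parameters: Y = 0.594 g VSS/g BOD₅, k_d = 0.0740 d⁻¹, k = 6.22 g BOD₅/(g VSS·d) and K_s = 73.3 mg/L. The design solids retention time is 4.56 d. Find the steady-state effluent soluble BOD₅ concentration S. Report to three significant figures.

S ≈ 6.32 mg/L

From the Monod/SRT balance for a CMAS, S = K_s·(1+k_d θ_c)/[θ_c·(Y k − k_d) − 1] = 73.3 × (1 + 0.0740 × 4.56) / [4.56 × (0.594 × 6.22 − 0.0740) − 1] = 98.03 / 15.51 = 6.321 mg/L.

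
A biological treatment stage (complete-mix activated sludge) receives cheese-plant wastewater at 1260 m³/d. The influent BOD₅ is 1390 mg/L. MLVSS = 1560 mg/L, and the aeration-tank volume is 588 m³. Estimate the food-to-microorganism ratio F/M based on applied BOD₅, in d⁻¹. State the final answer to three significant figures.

F/M ≈ 1.91 d⁻¹

F/M = applied load / biomass = Q·S₀/(V·X) = 1260 × 1390 / (588.0 × 1560) = 1.909 d⁻¹.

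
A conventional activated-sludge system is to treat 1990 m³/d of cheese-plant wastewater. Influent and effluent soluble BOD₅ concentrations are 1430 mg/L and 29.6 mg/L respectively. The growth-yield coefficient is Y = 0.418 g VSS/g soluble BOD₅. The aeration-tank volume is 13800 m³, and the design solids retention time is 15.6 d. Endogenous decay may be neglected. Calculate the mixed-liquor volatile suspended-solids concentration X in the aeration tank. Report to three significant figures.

X = Y·Q·ΔS·θ_c / V = 0.418 × 1990 × (1430 − 29.6) × 15.6 / 13800 = 1317 mg/L.

X ≈ 1320 mg/L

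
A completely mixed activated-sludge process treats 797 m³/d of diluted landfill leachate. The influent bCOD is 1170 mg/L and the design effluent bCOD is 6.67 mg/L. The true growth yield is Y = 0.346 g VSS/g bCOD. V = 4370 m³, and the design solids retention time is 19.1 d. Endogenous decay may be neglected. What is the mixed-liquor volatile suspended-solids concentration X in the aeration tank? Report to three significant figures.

X ≈ 1400 mg/L

From V·X = Y·Q·(S₀ − S)·θ_c (decay neglected): X = 0.346 × 797 × (1170 − 6.67) × 19.1 / 4370 = 1402 mg/L.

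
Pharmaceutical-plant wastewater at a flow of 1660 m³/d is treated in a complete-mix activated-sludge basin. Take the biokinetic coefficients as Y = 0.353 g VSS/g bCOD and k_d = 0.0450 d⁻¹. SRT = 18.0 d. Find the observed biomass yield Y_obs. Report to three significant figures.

Y_obs ≈ 0.195 g VSS/g bCOD

Y_obs = Y / (1 + k_d θ_c) = 0.353 / (1 + 0.0450 × 18.0) = 0.353 / 1.810 = 0.1950.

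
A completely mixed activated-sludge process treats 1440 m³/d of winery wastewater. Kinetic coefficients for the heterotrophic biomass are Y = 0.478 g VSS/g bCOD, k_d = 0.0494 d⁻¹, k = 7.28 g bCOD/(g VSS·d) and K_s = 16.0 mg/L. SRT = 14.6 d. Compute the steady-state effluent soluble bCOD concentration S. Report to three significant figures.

S ≈ 0.561 mg/L

Effluent substrate depends only on kinetics and SRT: S = K_s(1 + k_d θ_c) / [θ_c(Yk − k_d) − 1] = 16.0 × (1 + 0.0494 × 14.6) / [14.6 × (0.478 × 7.28 − 0.0494) − 1] = 27.54 / 49.08 = 0.5611 mg/L.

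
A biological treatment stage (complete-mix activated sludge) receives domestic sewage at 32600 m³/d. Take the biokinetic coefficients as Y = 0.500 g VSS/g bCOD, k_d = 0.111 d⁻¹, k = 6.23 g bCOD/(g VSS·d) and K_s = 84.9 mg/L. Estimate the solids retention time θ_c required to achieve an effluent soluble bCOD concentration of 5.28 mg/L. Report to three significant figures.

θ_c ≈ 14.0 d

Specific growth rate at S = 5.28 mg/L: μ = YkS/(K_s+S) = 0.500·6.23·5.28/(84.9+5.28) = 0.1824 d⁻¹.
1/θ_c = 0.1824 − 0.111 = 0.07138 d⁻¹, so θ_c = 14.01 d.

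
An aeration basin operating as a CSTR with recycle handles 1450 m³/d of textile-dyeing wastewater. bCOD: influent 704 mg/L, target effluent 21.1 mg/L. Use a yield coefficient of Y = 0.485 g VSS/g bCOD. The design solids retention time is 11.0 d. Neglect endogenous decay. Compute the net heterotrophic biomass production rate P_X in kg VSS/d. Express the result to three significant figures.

P_X ≈ 480 kg VSS/d

No decay correction is needed, so Y_obs = Y = 0.485.
Mass of bCOD removed per day: Q(S₀ − S) = 1450 × 682.9 g/m³ = 990.2 kg/d.
P_X = Y_obs · Q(S₀ − S) = 0.4850 × 990.2 = 480.2 kg VSS/d.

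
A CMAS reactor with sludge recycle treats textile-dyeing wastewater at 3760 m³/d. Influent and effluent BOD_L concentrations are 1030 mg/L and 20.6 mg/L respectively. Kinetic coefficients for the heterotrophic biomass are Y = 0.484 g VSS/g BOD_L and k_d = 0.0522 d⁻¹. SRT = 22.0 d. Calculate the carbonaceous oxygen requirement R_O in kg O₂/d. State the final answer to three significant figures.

Observed yield with endogenous decay: Y_obs = Y / (1 + k_d·θ_c) = 0.484 / (1 + 0.0522 × 22.0) = 0.484 / 2.148 = 0.2253 g VSS/g BOD_L.
Substrate removed = Q·(S₀ − S) = 3760 m³/d × (1030 − 20.6) g/m³ = 3.8×10^6 g/d = 3795 kg/d.
P_X = Y_obs·Q·(S₀ − S) = 0.2253 × 3795 = 855.0 kg VSS/d.
R_O = Q·(S₀ − S) − 1.42·P_X = 3795 − 1.42 × 855.0 = 2581 kg O₂/d.

R_O ≈ 2580 kg O₂/d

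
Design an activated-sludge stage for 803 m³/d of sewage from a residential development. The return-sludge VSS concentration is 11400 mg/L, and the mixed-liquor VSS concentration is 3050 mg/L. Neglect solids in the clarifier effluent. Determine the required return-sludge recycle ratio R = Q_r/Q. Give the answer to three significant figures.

R = Q_r/Q = X/(X_r − X) = 3050 / (11400 − 3050) = 0.3653.

R ≈ 0.365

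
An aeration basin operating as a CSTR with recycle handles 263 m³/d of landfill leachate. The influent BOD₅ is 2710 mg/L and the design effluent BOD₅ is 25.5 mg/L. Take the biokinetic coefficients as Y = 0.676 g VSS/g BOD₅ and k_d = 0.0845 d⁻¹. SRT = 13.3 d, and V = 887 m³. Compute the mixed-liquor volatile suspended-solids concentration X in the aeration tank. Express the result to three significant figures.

X ≈ 3370 mg/L

Solving the biomass balance for X: X = Y Q (S₀−S) θ_c / [V (1+k_d θ_c)] = 0.676 × 263 × (2710 − 25.5) × 13.3 / [887 × (1 + 0.0845 × 13.3)] = 3370 mg/L.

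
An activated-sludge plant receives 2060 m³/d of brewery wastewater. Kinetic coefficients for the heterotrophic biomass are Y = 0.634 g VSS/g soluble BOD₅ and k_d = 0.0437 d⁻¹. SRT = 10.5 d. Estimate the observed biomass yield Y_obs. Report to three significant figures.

Y_obs = Y / (1 + k_d θ_c) = 0.634 / (1 + 0.0437 × 10.5) = 0.634 / 1.459 = 0.4346.

Y_obs ≈ 0.435 g VSS/g soluble BOD₅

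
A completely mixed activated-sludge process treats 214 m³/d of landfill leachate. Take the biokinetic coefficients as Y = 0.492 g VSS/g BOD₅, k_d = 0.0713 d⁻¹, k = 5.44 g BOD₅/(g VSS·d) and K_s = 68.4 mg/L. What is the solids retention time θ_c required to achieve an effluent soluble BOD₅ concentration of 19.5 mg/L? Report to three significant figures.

θ_c ≈ 1.91 d

Specific growth rate at S = 19.5 mg/L: μ = YkS/(K_s+S) = 0.492·5.44·19.5/(68.4+19.5) = 0.5938 d⁻¹.
θ_c = 1/(μ − k_d) = 1/(0.5938 − 0.0713) = 1/0.5225 = 1.914 d.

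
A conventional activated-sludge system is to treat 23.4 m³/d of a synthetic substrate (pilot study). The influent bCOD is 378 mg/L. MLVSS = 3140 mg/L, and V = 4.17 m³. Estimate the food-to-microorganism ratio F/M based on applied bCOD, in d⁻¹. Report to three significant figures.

F/M ≈ 0.676 d⁻¹

Food-to-microorganism ratio F/M = Q S₀ / (V X) = 23.4 × 378 / (4.170 × 3140) = 0.6755 d⁻¹.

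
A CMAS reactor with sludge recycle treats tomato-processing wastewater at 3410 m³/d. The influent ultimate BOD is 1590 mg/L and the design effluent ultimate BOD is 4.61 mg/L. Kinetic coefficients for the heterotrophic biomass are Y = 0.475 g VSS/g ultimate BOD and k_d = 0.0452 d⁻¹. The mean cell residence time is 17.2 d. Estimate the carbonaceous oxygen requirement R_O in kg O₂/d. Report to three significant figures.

R_O ≈ 3350 kg O₂/d

Correct the yield for decay: Y_obs = Y/(1 + k_d θ_c) = 0.475 / (1 + 0.0452 × 17.2) = 0.475 / 1.777 = 0.2672.
Q·(S₀ − S) = 3410 × (1590 − 4.61) × 10⁻³ = 5406 kg/d removed.
Net sludge production P_X = 0.2672 × 5406 = 1445 kg VSS/d.
R_O = Q·(S₀ − S) − 1.42·P_X = 5406 − 1.42 × 1445 = 3355 kg O₂/d.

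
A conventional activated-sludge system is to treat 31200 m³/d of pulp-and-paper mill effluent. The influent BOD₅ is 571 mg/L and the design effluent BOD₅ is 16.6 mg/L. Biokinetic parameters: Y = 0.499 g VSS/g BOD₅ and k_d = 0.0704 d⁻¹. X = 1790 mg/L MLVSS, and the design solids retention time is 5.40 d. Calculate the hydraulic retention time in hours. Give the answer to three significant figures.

τ ≈ 14.5 h

Rearranging the biomass balance for a CMAS with decay, V = Y·Q·ΔS·θ_c / [X·(1+k_d θ_c)] = 0.499 × 31200 × (571 − 16.6) × 5.40 / [1790 × (1 + 0.0704 × 5.40)] = 4.66×10^7 / 2470 = 18866 m³.
Hydraulic retention time τ = V/Q = 18866 / 31200 = 0.6047 d = 14.51 h.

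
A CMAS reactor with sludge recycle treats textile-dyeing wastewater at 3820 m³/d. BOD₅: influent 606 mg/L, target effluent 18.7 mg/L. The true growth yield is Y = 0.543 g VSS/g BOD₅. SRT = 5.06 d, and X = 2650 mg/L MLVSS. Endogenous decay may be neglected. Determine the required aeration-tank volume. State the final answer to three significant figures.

V ≈ 2330 m³

With k_d = 0 the design equation reduces to V = Y Q (S₀−S) θ_c / X = 0.543 × 3820 × (606 − 18.7) × 5.06 / 2650 = 2326 m³.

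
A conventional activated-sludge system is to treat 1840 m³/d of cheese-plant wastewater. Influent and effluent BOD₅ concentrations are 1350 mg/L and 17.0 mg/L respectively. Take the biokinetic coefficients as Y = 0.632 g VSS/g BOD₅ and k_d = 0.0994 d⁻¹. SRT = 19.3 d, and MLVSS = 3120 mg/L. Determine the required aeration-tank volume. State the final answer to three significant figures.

Steady-state biomass mass balance: V·X·(1 + k_d·θ_c) = Y·Q·(S₀ − S)·θ_c, so V = 0.632 × 1840 × (1350 − 17.0) × 19.3 / [3120 × (1 + 0.0994 × 19.3)] = 2.99×10^7 / 9105 = 3286 m³.

V ≈ 3290 m³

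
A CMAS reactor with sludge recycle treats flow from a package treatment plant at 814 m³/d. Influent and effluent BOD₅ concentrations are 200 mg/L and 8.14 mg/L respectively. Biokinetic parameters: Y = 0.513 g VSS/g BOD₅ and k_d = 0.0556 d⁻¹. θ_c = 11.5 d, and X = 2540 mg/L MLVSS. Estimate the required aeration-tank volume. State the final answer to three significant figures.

V ≈ 221 m³

Rearranging the biomass balance for a CMAS with decay, V = Y·Q·ΔS·θ_c / [X·(1+k_d θ_c)] = 0.513 × 814 × (200 − 8.14) × 11.5 / [2540 × (1 + 0.0556 × 11.5)] = 9.21×10^5 / 4164 = 221.3 m³.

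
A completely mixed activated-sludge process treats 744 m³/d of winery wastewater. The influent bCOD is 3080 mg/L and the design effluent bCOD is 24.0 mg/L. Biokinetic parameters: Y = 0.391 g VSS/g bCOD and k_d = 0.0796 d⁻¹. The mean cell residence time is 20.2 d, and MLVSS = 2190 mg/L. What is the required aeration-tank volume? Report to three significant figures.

V ≈ 3140 m³

From the SRT design equation V = Y Q (S₀−S) θ_c / [X (1 + k_d θ_c)] = 0.391 × 744 × (3080 − 24.0) × 20.2 / [2190 × (1 + 0.0796 × 20.2)] = 1.8×10^7 / 5711 = 3144 m³.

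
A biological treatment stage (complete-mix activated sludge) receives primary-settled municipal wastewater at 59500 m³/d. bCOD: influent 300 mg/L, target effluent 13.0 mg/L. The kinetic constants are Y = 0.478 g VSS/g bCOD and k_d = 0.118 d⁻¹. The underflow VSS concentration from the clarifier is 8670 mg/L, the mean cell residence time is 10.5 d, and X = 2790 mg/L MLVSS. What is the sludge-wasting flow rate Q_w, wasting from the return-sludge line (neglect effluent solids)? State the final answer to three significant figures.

Q_w ≈ 420 m³/d

Steady-state biomass mass balance: V·X·(1 + k_d·θ_c) = Y·Q·(S₀ − S)·θ_c, so V = 0.478 × 59500 × (300 − 13.0) × 10.5 / [2790 × (1 + 0.118 × 10.5)] = 8.57×10^7 / 6247 = 13720 m³.
Wasting from the return line (neglecting effluent solids): Q_w = V·X / (θ_c·X_r) = 13720 × 2790 / (10.5 × 8670) = 420.5 m³/d.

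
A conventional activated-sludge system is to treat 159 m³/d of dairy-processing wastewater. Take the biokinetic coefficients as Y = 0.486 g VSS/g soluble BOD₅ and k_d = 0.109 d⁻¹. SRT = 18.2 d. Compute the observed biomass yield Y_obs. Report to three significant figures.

Y_obs ≈ 0.163 g VSS/g soluble BOD₅

Y_obs = Y / (1 + k_d θ_c) = 0.486 / (1 + 0.109 × 18.2) = 0.486 / 2.984 = 0.1629.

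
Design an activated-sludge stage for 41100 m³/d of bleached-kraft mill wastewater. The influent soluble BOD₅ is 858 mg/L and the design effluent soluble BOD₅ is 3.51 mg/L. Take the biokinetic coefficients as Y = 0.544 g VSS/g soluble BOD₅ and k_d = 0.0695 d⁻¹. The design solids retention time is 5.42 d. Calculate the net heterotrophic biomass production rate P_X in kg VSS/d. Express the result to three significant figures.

P_X ≈ 13900 kg VSS/d

The observed yield is Y_obs = Y/(1 + k_d·θ_c) = 0.544 / (1 + 0.0695 × 5.42) = 0.544 / 1.377 = 0.3952 g VSS per g soluble BOD₅ removed.
Mass of soluble BOD₅ removed per day: Q(S₀ − S) = 41100 × 854.5 g/m³ = 35120 kg/d.
So the net sludge growth is P_X = 0.3952 × 35120 = 13878 kg VSS/d.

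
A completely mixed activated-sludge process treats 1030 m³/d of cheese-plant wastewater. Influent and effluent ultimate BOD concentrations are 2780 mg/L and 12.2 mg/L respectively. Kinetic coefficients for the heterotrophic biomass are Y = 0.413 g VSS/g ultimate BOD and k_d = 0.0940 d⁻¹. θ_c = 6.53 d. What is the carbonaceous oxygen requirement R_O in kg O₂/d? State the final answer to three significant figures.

R_O ≈ 1810 kg O₂/d

Correct the yield for decay: Y_obs = Y/(1 + k_d θ_c) = 0.413 / (1 + 0.0940 × 6.53) = 0.413 / 1.614 = 0.2559.
Substrate removed = Q·(S₀ − S) = 1030 m³/d × (2780 − 12.2) g/m³ = 2.85×10^6 g/d = 2851 kg/d.
P_X = Y_obs·Q·(S₀ − S) = 0.2559 × 2851 = 729.6 kg VSS/d.
R_O = Q·(S₀ − S) − 1.42·P_X = 2851 − 1.42 × 729.6 = 1815 kg O₂/d.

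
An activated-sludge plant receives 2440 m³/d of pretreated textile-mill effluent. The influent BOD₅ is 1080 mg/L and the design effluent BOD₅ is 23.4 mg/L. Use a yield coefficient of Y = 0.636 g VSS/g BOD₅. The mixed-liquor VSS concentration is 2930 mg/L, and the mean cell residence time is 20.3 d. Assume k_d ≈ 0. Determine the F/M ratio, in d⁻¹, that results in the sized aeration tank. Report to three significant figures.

With k_d = 0 the design equation reduces to V = Y Q (S₀−S) θ_c / X = 0.636 × 2440 × (1080 − 23.4) × 20.3 / 2930 = 11360 m³.
Food-to-microorganism ratio F/M = Q S₀ / (V X) = 2440 × 1080 / (11360 × 2930) = 0.07917 d⁻¹.

F/M ≈ 0.0792 d⁻¹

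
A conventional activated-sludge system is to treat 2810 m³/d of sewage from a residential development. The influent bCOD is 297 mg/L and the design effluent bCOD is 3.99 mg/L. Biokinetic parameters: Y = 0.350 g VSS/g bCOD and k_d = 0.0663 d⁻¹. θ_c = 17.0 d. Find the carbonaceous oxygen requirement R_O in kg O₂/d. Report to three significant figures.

The observed yield is Y_obs = Y/(1 + k_d·θ_c) = 0.350 / (1 + 0.0663 × 17.0) = 0.350 / 2.127 = 0.1645 g VSS per g bCOD removed.
Q·(S₀ − S) = 2810 × (297 − 3.99) × 10⁻³ = 823.4 kg/d removed.
Net sludge production P_X = 0.1645 × 823.4 = 135.5 kg VSS/d.
Carbonaceous O₂ demand = substrate oxidised − cell-mass equivalent = 823.4 − 1.42 × 135.5 = 631.0 kg O₂/d.

R_O ≈ 631 kg O₂/d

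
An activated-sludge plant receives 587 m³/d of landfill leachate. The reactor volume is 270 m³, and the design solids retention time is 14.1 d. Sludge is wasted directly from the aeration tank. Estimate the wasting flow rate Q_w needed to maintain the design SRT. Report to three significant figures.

For wasting at MLVSS concentration, Q_w = V/θ_c = 270.0/14.1 = 19.15 m³/d.

Q_w ≈ 19.1 m³/d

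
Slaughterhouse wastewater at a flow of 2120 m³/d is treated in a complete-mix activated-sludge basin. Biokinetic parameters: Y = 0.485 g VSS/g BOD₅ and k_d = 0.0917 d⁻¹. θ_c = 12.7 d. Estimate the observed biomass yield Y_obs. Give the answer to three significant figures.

Y_obs ≈ 0.224 g VSS/g BOD₅

Y_obs = Y / (1 + k_d θ_c) = 0.485 / (1 + 0.0917 × 12.7) = 0.485 / 2.165 = 0.2241.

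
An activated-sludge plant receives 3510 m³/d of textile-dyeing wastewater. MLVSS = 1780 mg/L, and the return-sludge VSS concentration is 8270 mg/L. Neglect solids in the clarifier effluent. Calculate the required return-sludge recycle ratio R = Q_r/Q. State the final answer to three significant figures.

R = Q_r/Q = X/(X_r − X) = 1780 / (8270 − 1780) = 0.2743.

R ≈ 0.274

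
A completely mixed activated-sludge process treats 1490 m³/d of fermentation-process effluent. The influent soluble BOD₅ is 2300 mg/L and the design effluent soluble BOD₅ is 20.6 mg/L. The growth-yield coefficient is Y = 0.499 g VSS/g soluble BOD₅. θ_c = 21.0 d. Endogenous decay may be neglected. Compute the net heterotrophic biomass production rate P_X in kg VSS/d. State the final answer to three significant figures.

Since k_d ≈ 0, Y_obs = Y = 0.499 g VSS/g soluble BOD₅.
ΔS = 2300 − 20.6 = 2279 mg/L, so the substrate removal rate is 1490 × 2279/1000 = 3396 kg soluble BOD₅/d.
Biomass produced: P_X = Y_obs·Q·ΔS = 0.4990 × 3396 ≈ 1695 kg VSS/d.

P_X ≈ 1690 kg VSS/d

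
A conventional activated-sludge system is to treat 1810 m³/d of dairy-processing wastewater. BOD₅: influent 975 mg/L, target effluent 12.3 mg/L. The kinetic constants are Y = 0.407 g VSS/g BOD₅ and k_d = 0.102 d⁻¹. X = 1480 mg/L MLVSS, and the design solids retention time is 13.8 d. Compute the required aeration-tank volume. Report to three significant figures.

From the SRT design equation V = Y Q (S₀−S) θ_c / [X (1 + k_d θ_c)] = 0.407 × 1810 × (975 − 12.3) × 13.8 / [1480 × (1 + 0.102 × 13.8)] = 9.79×10^6 / 3563 = 2747 m³.

V ≈ 2750 m³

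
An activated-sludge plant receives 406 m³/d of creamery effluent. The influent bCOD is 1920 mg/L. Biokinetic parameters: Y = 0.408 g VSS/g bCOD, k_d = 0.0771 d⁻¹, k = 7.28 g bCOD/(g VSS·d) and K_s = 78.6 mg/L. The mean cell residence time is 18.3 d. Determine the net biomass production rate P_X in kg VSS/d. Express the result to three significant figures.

From the Monod/SRT balance for a CMAS, S = K_s·(1+k_d θ_c)/[θ_c·(Y k − k_d) − 1] = 78.6 × (1 + 0.0771 × 18.3) / [18.3 × (0.408 × 7.28 − 0.0771) − 1] = 189.5 / 51.94 = 3.648 mg/L.
The observed yield is Y_obs = Y/(1 + k_d·θ_c) = 0.408 / (1 + 0.0771 × 18.3) = 0.408 / 2.411 = 0.1692 g VSS per g bCOD removed.
Mass of bCOD removed per day: Q(S₀ − S) = 406 × 1916 g/m³ = 778.0 kg/d.
P_X = Y_obs · Q(S₀ − S) = 0.1692 × 778.0 = 131.7 kg VSS/d.

P_X ≈ 132 kg VSS/d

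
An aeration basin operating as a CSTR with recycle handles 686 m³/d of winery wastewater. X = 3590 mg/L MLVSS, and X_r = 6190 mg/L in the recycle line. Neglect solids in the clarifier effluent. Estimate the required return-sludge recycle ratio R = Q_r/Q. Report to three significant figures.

R = Q_r/Q = X/(X_r − X) = 3590 / (6190 − 3590) = 1.381.

R ≈ 1.38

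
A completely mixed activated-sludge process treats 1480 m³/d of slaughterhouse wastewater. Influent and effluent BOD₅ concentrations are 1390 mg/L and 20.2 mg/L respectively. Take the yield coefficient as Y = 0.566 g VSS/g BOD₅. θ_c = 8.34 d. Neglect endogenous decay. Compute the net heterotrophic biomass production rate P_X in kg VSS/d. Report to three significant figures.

Since k_d ≈ 0, Y_obs = Y = 0.566 g VSS/g BOD₅.
ΔS = 1390 − 20.2 = 1370 mg/L, so the substrate removal rate is 1480 × 1370/1000 = 2027 kg BOD₅/d.
Biomass produced: P_X = Y_obs·Q·ΔS = 0.5660 × 2027 ≈ 1147 kg VSS/d.

P_X ≈ 1150 kg VSS/d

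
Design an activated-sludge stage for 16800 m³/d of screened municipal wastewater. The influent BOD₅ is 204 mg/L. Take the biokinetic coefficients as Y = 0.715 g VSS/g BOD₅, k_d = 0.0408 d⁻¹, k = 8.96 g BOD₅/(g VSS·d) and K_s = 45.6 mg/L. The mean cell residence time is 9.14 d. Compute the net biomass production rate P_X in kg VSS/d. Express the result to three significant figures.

P_X ≈ 1780 kg VSS/d

Effluent substrate depends only on kinetics and SRT: S = K_s(1 + k_d θ_c) / [θ_c(Yk − k_d) − 1] = 45.6 × (1 + 0.0408 × 9.14) / [9.14 × (0.715 × 8.96 − 0.0408) − 1] = 62.60 / 57.18 = 1.095 mg/L.
The observed yield is Y_obs = Y/(1 + k_d·θ_c) = 0.715 / (1 + 0.0408 × 9.14) = 0.715 / 1.373 = 0.5208 g VSS per g BOD₅ removed.
Mass of BOD₅ removed per day: Q(S₀ − S) = 16800 × 202.9 g/m³ = 3409 kg/d.
P_X = Y_obs · Q(S₀ − S) = 0.5208 × 3409 = 1775 kg VSS/d.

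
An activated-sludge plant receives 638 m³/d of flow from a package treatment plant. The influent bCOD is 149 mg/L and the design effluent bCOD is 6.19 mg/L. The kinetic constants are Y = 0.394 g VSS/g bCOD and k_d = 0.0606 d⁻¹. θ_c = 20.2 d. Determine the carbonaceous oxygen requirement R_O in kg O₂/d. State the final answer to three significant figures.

Observed yield with endogenous decay: Y_obs = Y / (1 + k_d·θ_c) = 0.394 / (1 + 0.0606 × 20.2) = 0.394 / 2.224 = 0.1771 g VSS/g bCOD.
Mass of bCOD removed per day: Q(S₀ − S) = 638 × 142.8 g/m³ = 91.11 kg/d.
Net sludge production P_X = 0.1771 × 91.11 = 16.14 kg VSS/d.
R_O = Q·(S₀ − S) − 1.42·P_X = 91.11 − 1.42 × 16.14 = 68.19 kg O₂/d.

R_O ≈ 68.2 kg O₂/d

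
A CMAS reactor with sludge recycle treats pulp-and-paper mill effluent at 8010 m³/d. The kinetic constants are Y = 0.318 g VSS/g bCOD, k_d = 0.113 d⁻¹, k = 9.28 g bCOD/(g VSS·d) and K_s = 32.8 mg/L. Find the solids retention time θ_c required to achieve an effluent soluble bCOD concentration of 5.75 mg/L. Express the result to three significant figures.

From 1/θ_c = Y·k·S/(K_s + S) − k_d: Y·k·S/(K_s+S) = 0.318 × 9.28 × 5.75 / (32.8 + 5.75) = 0.4402 d⁻¹.
θ_c = 1/(μ − k_d) = 1/(0.4402 − 0.113) = 1/0.3272 = 3.057 d.

θ_c ≈ 3.06 d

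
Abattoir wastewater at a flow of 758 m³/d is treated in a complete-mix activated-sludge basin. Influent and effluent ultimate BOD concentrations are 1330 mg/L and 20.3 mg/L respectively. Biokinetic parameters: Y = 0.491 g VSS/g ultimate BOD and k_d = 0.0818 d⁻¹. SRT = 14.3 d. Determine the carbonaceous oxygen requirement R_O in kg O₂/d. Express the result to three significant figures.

R_O ≈ 674 kg O₂/d

Observed yield with endogenous decay: Y_obs = Y / (1 + k_d·θ_c) = 0.491 / (1 + 0.0818 × 14.3) = 0.491 / 2.170 = 0.2263 g VSS/g ultimate BOD.
Q·(S₀ − S) = 758 × (1330 − 20.3) × 10⁻³ = 992.8 kg/d removed.
Biomass synthesised: P_X = Y_obs × 992.8 = 224.7 kg VSS/d.
R_O = Q·(S₀ − S) − 1.42·P_X = 992.8 − 1.42 × 224.7 = 673.7 kg O₂/d.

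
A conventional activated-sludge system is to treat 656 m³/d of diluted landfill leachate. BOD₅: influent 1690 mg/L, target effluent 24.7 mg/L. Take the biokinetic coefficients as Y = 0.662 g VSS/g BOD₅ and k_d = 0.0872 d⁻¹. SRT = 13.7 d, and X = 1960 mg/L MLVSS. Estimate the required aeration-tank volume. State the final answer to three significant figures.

Steady-state biomass mass balance: V·X·(1 + k_d·θ_c) = Y·Q·(S₀ − S)·θ_c, so V = 0.662 × 656 × (1690 − 24.7) × 13.7 / [1960 × (1 + 0.0872 × 13.7)] = 9.91×10^6 / 4301 = 2303 m³.

V ≈ 2300 m³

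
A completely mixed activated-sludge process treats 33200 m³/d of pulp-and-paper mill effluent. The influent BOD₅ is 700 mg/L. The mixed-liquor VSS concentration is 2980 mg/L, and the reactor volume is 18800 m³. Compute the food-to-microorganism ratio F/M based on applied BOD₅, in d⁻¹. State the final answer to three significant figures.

F/M = Q·S₀ / (V·X) = 33200 × 700 / (18800 × 2980) = 0.4148 g BOD₅·(g VSS·d)⁻¹.

F/M ≈ 0.415 d⁻¹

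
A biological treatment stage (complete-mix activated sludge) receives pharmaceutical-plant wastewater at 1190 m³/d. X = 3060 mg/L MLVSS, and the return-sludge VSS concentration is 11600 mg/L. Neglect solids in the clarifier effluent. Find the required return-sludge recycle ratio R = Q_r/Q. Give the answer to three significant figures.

R ≈ 0.358

Mass balance around the secondary clarifier (neglecting effluent solids): R = X / (X_r − X) = 3060 / (11600 − 3060) = 0.3583.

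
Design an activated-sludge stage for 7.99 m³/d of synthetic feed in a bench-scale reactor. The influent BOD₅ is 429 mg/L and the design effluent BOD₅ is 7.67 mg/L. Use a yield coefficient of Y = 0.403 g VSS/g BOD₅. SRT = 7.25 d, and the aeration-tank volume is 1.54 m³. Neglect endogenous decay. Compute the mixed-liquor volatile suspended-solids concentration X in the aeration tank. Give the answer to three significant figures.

X = Y·Q·ΔS·θ_c / V = 0.403 × 7.99 × (429 − 7.67) × 7.25 / 1.54 = 6387 mg/L.

X ≈ 6390 mg/L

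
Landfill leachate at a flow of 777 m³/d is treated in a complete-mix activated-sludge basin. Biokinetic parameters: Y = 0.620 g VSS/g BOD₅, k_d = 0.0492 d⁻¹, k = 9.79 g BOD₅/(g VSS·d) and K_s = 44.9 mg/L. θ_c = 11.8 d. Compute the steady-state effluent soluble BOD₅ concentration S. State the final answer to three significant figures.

For a completely mixed reactor with recycle the Lawrence–McCarty relation gives S = K_s·(1 + k_d·θ_c) / [θ_c·(Y·k − k_d) − 1] = 44.9 × (1 + 0.0492 × 11.8) / [11.8 × (0.620 × 9.79 − 0.0492) − 1] = 70.97 / 70.04 = 1.013 mg/L.

S ≈ 1.01 mg/L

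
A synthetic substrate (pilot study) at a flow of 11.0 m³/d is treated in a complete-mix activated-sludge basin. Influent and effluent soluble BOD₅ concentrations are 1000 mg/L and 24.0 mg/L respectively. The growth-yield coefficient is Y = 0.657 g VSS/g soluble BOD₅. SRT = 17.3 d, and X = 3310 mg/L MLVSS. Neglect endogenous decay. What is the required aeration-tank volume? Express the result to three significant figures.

V·X = Y·Q·ΔS·θ_c gives V = 0.657 × 11.0 × (1000 − 24.0) × 17.3 / 3310 = 36.87 m³.

V ≈ 36.9 m³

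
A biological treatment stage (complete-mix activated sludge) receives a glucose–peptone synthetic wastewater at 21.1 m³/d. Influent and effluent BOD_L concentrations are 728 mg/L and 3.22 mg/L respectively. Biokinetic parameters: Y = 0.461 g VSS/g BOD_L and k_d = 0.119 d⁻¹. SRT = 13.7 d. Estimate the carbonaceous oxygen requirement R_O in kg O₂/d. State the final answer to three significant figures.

Y_obs = Y / (1 + k_d θ_c) = 0.461 / (1 + 0.119 × 13.7) = 0.461 / 2.630 = 0.1753.
Q·(S₀ − S) = 21.1 × (728 − 3.22) × 10⁻³ = 15.29 kg/d removed.
P_X = Y_obs·Q·(S₀ − S) = 0.1753 × 15.29 = 2.680 kg VSS/d.
R_O = Q·ΔS − 1.42 P_X = 15.29 − 3.806 = 11.49 kg O₂/d.

R_O ≈ 11.5 kg O₂/d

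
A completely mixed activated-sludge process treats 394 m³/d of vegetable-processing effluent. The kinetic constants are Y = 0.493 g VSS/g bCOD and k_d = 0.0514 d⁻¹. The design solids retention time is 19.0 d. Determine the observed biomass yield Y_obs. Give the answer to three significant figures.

Y_obs ≈ 0.249 g VSS/g bCOD

Correct the yield for decay: Y_obs = Y/(1 + k_d θ_c) = 0.493 / (1 + 0.0514 × 19.0) = 0.493 / 1.977 = 0.2494.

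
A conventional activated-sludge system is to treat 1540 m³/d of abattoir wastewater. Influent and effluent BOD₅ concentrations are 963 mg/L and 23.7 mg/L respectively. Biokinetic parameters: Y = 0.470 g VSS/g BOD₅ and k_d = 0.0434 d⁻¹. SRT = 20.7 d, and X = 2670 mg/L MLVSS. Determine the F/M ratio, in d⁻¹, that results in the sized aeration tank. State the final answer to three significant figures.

F/M ≈ 0.200 d⁻¹

Steady-state biomass mass balance: V·X·(1 + k_d·θ_c) = Y·Q·(S₀ − S)·θ_c, so V = 0.470 × 1540 × (963 − 23.7) × 20.7 / [2670 × (1 + 0.0434 × 20.7)] = 1.41×10^7 / 5069 = 2777 m³.
Food-to-microorganism ratio F/M = Q S₀ / (V X) = 1540 × 963 / (2777 × 2670) = 0.2000 d⁻¹.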